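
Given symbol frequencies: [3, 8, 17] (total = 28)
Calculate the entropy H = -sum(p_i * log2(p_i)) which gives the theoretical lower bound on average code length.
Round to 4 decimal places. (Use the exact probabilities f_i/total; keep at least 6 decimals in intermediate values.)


Per-symbol terms -p_i * log2(p_i) with p_i = f_i/28:
  p = 3/28 = 0.107143: log2(p) = -3.222392, -p*log2(p) = 0.345256
  p = 8/28 = 0.285714: log2(p) = -1.807355, -p*log2(p) = 0.516387
  p = 17/28 = 0.607143: log2(p) = -0.719892, -p*log2(p) = 0.437077
H = 0.345256 + 0.516387 + 0.437077 = 1.298720

H = 1.2987 bits/symbol


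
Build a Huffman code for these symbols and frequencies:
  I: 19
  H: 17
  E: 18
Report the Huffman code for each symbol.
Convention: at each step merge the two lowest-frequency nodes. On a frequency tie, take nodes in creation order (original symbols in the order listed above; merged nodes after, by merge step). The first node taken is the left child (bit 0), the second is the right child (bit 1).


Huffman tree construction:
Step 1: Merge H(17) + E(18) = 35
Step 2: Merge I(19) + (H+E)(35) = 54
Read each symbol's code off the tree from the root (left child = 0, right child = 1).

Codes:
  I: 0 (length 1)
  H: 10 (length 2)
  E: 11 (length 2)
Average code length: 89/54 = 1.6481 bits/symbol


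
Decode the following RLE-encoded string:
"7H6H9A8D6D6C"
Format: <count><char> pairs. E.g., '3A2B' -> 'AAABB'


Expanding each <count><char> pair:
  7H -> 'HHHHHHH'
  6H -> 'HHHHHH'
  9A -> 'AAAAAAAAA'
  8D -> 'DDDDDDDD'
  6D -> 'DDDDDD'
  6C -> 'CCCCCC'

Decoded = HHHHHHHHHHHHHAAAAAAAAADDDDDDDDDDDDDDCCCCCC


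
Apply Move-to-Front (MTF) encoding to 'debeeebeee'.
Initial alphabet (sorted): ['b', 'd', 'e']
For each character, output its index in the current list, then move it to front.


MTF encoding:
'd': index 1 in ['b', 'd', 'e'] -> ['d', 'b', 'e']
'e': index 2 in ['d', 'b', 'e'] -> ['e', 'd', 'b']
'b': index 2 in ['e', 'd', 'b'] -> ['b', 'e', 'd']
'e': index 1 in ['b', 'e', 'd'] -> ['e', 'b', 'd']
'e': index 0 in ['e', 'b', 'd'] -> ['e', 'b', 'd']
'e': index 0 in ['e', 'b', 'd'] -> ['e', 'b', 'd']
'b': index 1 in ['e', 'b', 'd'] -> ['b', 'e', 'd']
'e': index 1 in ['b', 'e', 'd'] -> ['e', 'b', 'd']
'e': index 0 in ['e', 'b', 'd'] -> ['e', 'b', 'd']
'e': index 0 in ['e', 'b', 'd'] -> ['e', 'b', 'd']


Output: [1, 2, 2, 1, 0, 0, 1, 1, 0, 0]


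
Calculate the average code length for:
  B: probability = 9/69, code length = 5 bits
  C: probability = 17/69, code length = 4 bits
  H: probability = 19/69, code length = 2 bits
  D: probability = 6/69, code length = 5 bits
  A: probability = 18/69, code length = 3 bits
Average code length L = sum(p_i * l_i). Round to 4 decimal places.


Weighted contributions p_i * l_i:
  B: (9/69) * 5 = 45/69
  C: (17/69) * 4 = 68/69
  H: (19/69) * 2 = 38/69
  D: (6/69) * 5 = 30/69
  A: (18/69) * 3 = 54/69
Sum = (45 + 68 + 38 + 30 + 54)/69 = 235/69

L = 235/69 = 3.4058 bits/symbol


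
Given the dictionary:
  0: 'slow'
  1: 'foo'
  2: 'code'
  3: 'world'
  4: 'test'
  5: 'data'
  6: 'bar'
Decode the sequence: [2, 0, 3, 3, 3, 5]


Look up each index in the dictionary:
  2 -> 'code'
  0 -> 'slow'
  3 -> 'world'
  3 -> 'world'
  3 -> 'world'
  5 -> 'data'

Decoded: "code slow world world world data"


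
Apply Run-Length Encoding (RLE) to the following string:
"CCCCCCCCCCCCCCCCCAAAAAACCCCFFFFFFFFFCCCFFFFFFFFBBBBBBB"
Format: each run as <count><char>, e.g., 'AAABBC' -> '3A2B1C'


Scanning runs left to right:
  i=0: run of 'C' x 17 -> '17C'
  i=17: run of 'A' x 6 -> '6A'
  i=23: run of 'C' x 4 -> '4C'
  i=27: run of 'F' x 9 -> '9F'
  i=36: run of 'C' x 3 -> '3C'
  i=39: run of 'F' x 8 -> '8F'
  i=47: run of 'B' x 7 -> '7B'

RLE = 17C6A4C9F3C8F7B


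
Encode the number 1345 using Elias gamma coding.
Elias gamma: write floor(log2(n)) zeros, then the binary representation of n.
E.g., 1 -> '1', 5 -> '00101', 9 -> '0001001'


num_bits = floor(log2(1345)) + 1 = 11
leading_zeros = num_bits - 1 = 10
binary(1345) = 10101000001

Elias gamma(1345) = '0000000000' + '10101000001' = 000000000010101000001 (21 bits)


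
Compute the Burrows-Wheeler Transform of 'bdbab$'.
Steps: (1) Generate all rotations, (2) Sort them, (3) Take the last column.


Rotations (sorted):
  0: $bdbab -> last char: b
  1: ab$bdb -> last char: b
  2: b$bdba -> last char: a
  3: bab$bd -> last char: d
  4: bdbab$ -> last char: $
  5: dbab$b -> last char: b


BWT = bbad$b


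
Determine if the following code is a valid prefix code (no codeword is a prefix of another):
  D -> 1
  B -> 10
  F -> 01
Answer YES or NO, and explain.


Checking each pair (does one codeword prefix another?):
  D='1' vs B='10': prefix -- VIOLATION

NO -- this is NOT a valid prefix code. D (1) is a prefix of B (10).


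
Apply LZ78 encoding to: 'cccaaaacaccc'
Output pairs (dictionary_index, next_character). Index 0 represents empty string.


LZ78 encoding steps:
Dictionary: {0: ''}
Step 1: w='' (idx 0), next='c' -> output (0, 'c'), add 'c' as idx 1
Step 2: w='c' (idx 1), next='c' -> output (1, 'c'), add 'cc' as idx 2
Step 3: w='' (idx 0), next='a' -> output (0, 'a'), add 'a' as idx 3
Step 4: w='a' (idx 3), next='a' -> output (3, 'a'), add 'aa' as idx 4
Step 5: w='a' (idx 3), next='c' -> output (3, 'c'), add 'ac' as idx 5
Step 6: w='ac' (idx 5), next='c' -> output (5, 'c'), add 'acc' as idx 6
Step 7: w='c' (idx 1), end of input -> output (1, '')


Encoded: [(0, 'c'), (1, 'c'), (0, 'a'), (3, 'a'), (3, 'c'), (5, 'c'), (1, '')]


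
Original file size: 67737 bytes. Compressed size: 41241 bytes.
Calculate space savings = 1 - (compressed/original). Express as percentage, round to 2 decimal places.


ratio = compressed/original = 41241/67737 = 0.60884
savings = 1 - ratio = 1 - 0.60884 = 0.39116
as a percentage: 0.39116 * 100 = 39.12%

Space savings = 1 - 41241/67737 = 39.12%


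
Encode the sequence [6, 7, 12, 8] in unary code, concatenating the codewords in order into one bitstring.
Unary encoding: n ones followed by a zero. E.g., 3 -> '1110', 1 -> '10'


Encode each number as n ones followed by a terminating 0:
  6 -> 1111110 (7 bits)
  7 -> 11111110 (8 bits)
  12 -> 1111111111110 (13 bits)
  8 -> 111111110 (9 bits)
Total length = 7 + 8 + 13 + 9 = 37 bits.

Unary([6, 7, 12, 8]) = 1111110111111101111111111110111111110 (37 bits)


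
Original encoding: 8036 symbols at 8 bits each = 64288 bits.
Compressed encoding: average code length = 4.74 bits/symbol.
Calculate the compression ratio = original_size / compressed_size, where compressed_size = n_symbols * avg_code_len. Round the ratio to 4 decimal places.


original_size = n_symbols * orig_bits = 8036 * 8 = 64288 bits
compressed_size = n_symbols * avg_code_len = 8036 * 4.74 = 38090.64 bits
ratio = original_size / compressed_size = 64288 / 38090.64 = 1.6878

Compression ratio = 1.6878


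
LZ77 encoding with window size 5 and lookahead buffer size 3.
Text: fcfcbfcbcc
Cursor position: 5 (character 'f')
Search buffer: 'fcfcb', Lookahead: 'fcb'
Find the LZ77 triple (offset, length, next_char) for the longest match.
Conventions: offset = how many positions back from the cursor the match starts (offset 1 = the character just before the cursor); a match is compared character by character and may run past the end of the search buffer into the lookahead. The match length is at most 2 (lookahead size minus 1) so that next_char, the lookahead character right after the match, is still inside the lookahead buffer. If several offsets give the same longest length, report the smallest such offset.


Try each offset into the search buffer:
  offset=1 (pos 4, char 'b'): match length 0
  offset=2 (pos 3, char 'c'): match length 0
  offset=3 (pos 2, char 'f'): match length 2
  offset=4 (pos 1, char 'c'): match length 0
  offset=5 (pos 0, char 'f'): match length 2
Longest match has length 2, found at offsets 3, 5; take the smallest, offset 3.
next_char = character at position 5 + 2 = 7 -> 'b'

Best match: offset=3, length=2 (matching 'fc' starting at position 2)
LZ77 triple: (3, 2, 'b')


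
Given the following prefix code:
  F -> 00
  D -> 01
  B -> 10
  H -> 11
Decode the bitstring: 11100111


Decoding step by step:
Bits 11 -> H
Bits 10 -> B
Bits 01 -> D
Bits 11 -> H


Decoded message: HBDH


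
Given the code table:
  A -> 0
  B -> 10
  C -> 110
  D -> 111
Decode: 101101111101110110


Decoding:
10 -> B
110 -> C
111 -> D
110 -> C
111 -> D
0 -> A
110 -> C


Result: BCDCDAC


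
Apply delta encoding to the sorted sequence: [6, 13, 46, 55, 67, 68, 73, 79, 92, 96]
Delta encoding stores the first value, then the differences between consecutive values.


First value: 6
Deltas:
  13 - 6 = 7
  46 - 13 = 33
  55 - 46 = 9
  67 - 55 = 12
  68 - 67 = 1
  73 - 68 = 5
  79 - 73 = 6
  92 - 79 = 13
  96 - 92 = 4


Delta encoded: [6, 7, 33, 9, 12, 1, 5, 6, 13, 4]


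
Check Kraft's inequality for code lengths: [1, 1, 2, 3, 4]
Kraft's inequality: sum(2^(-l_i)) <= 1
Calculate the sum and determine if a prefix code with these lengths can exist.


Sum = 2^(-1) + 2^(-1) + 2^(-2) + 2^(-3) + 2^(-4)
    = 0.5 + 0.5 + 0.25 + 0.125 + 0.0625
    = 23/16 = 1.4375
Since 1.4375 > 1, Kraft's inequality is NOT satisfied.
A prefix code with these lengths CANNOT exist.

Kraft sum = 1.4375. Not satisfied.


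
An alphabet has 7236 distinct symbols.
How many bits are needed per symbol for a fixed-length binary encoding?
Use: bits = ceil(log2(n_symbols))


log2(7236) = 12.821
Bracket: 2^12 = 4096 < 7236 <= 2^13 = 8192
So ceil(log2(7236)) = 13

bits = ceil(log2(7236)) = ceil(12.821) = 13 bits


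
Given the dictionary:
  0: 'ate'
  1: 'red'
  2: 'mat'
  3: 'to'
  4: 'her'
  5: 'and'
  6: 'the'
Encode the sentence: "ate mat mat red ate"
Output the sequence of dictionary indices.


Look up each word in the dictionary:
  'ate' -> 0
  'mat' -> 2
  'mat' -> 2
  'red' -> 1
  'ate' -> 0

Encoded: [0, 2, 2, 1, 0]


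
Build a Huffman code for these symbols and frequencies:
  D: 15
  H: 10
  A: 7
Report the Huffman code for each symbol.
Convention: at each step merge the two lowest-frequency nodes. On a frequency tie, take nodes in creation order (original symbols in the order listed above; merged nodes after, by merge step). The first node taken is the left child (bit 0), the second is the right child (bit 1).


Huffman tree construction:
Step 1: Merge A(7) + H(10) = 17
Step 2: Merge D(15) + (A+H)(17) = 32
Read each symbol's code off the tree from the root (left child = 0, right child = 1).

Codes:
  D: 0 (length 1)
  H: 11 (length 2)
  A: 10 (length 2)
Average code length: 49/32 = 1.5313 bits/symbol


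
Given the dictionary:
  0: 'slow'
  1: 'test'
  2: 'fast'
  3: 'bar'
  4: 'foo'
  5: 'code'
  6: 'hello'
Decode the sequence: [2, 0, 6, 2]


Look up each index in the dictionary:
  2 -> 'fast'
  0 -> 'slow'
  6 -> 'hello'
  2 -> 'fast'

Decoded: "fast slow hello fast"


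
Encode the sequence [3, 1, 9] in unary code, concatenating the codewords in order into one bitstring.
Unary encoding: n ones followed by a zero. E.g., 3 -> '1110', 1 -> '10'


Encode each number as n ones followed by a terminating 0:
  3 -> 1110 (4 bits)
  1 -> 10 (2 bits)
  9 -> 1111111110 (10 bits)
Total length = 4 + 2 + 10 = 16 bits.

Unary([3, 1, 9]) = 1110101111111110 (16 bits)


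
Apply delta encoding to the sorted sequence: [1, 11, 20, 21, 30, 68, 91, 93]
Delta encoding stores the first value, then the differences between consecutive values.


First value: 1
Deltas:
  11 - 1 = 10
  20 - 11 = 9
  21 - 20 = 1
  30 - 21 = 9
  68 - 30 = 38
  91 - 68 = 23
  93 - 91 = 2


Delta encoded: [1, 10, 9, 1, 9, 38, 23, 2]


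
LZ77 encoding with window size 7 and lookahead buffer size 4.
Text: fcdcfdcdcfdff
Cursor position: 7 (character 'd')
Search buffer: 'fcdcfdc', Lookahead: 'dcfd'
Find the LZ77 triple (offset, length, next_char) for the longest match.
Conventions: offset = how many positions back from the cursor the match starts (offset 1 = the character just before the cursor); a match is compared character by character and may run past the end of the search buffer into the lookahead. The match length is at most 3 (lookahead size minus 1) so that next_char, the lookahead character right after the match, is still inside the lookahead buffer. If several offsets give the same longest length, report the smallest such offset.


Try each offset into the search buffer:
  offset=1 (pos 6, char 'c'): match length 0
  offset=2 (pos 5, char 'd'): match length 2
  offset=3 (pos 4, char 'f'): match length 0
  offset=4 (pos 3, char 'c'): match length 0
  offset=5 (pos 2, char 'd'): match length 3
  offset=6 (pos 1, char 'c'): match length 0
  offset=7 (pos 0, char 'f'): match length 0
Longest match has length 3 at offset 5.
next_char = character at position 7 + 3 = 10 -> 'd'

Best match: offset=5, length=3 (matching 'dcf' starting at position 2)
LZ77 triple: (5, 3, 'd')


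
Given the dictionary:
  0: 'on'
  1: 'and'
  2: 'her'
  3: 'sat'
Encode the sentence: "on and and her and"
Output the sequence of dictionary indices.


Look up each word in the dictionary:
  'on' -> 0
  'and' -> 1
  'and' -> 1
  'her' -> 2
  'and' -> 1

Encoded: [0, 1, 1, 2, 1]


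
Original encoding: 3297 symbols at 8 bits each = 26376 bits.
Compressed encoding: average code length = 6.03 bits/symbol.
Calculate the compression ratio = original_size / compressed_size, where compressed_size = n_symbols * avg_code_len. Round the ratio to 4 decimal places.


original_size = n_symbols * orig_bits = 3297 * 8 = 26376 bits
compressed_size = n_symbols * avg_code_len = 3297 * 6.03 = 19880.91 bits
ratio = original_size / compressed_size = 26376 / 19880.91 = 1.3267

Compression ratio = 1.3267


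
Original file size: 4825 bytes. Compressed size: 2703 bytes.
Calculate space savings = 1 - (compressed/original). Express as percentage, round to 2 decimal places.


ratio = compressed/original = 2703/4825 = 0.560207
savings = 1 - ratio = 1 - 0.560207 = 0.439793
as a percentage: 0.439793 * 100 = 43.98%

Space savings = 1 - 2703/4825 = 43.98%


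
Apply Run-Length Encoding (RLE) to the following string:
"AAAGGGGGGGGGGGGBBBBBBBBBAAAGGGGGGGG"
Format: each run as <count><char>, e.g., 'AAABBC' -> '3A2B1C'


Scanning runs left to right:
  i=0: run of 'A' x 3 -> '3A'
  i=3: run of 'G' x 12 -> '12G'
  i=15: run of 'B' x 9 -> '9B'
  i=24: run of 'A' x 3 -> '3A'
  i=27: run of 'G' x 8 -> '8G'

RLE = 3A12G9B3A8G


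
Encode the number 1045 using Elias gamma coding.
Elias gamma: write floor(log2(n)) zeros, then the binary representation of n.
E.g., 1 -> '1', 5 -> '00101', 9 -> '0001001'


num_bits = floor(log2(1045)) + 1 = 11
leading_zeros = num_bits - 1 = 10
binary(1045) = 10000010101

Elias gamma(1045) = '0000000000' + '10000010101' = 000000000010000010101 (21 bits)


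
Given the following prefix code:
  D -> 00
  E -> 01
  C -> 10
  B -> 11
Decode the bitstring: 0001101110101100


Decoding step by step:
Bits 00 -> D
Bits 01 -> E
Bits 10 -> C
Bits 11 -> B
Bits 10 -> C
Bits 10 -> C
Bits 11 -> B
Bits 00 -> D


Decoded message: DECBCCBD


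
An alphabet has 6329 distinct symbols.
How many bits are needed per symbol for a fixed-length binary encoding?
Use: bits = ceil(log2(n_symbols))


log2(6329) = 12.6278
Bracket: 2^12 = 4096 < 6329 <= 2^13 = 8192
So ceil(log2(6329)) = 13

bits = ceil(log2(6329)) = ceil(12.6278) = 13 bits


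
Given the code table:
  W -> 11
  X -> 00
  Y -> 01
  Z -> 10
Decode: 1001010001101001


Decoding:
10 -> Z
01 -> Y
01 -> Y
00 -> X
01 -> Y
10 -> Z
10 -> Z
01 -> Y


Result: ZYYXYZZY


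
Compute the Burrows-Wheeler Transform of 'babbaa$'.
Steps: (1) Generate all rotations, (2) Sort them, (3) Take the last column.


Rotations (sorted):
  0: $babbaa -> last char: a
  1: a$babba -> last char: a
  2: aa$babb -> last char: b
  3: abbaa$b -> last char: b
  4: baa$bab -> last char: b
  5: babbaa$ -> last char: $
  6: bbaa$ba -> last char: a


BWT = aabbb$a


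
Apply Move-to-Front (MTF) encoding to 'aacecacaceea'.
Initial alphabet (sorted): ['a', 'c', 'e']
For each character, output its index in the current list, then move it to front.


MTF encoding:
'a': index 0 in ['a', 'c', 'e'] -> ['a', 'c', 'e']
'a': index 0 in ['a', 'c', 'e'] -> ['a', 'c', 'e']
'c': index 1 in ['a', 'c', 'e'] -> ['c', 'a', 'e']
'e': index 2 in ['c', 'a', 'e'] -> ['e', 'c', 'a']
'c': index 1 in ['e', 'c', 'a'] -> ['c', 'e', 'a']
'a': index 2 in ['c', 'e', 'a'] -> ['a', 'c', 'e']
'c': index 1 in ['a', 'c', 'e'] -> ['c', 'a', 'e']
'a': index 1 in ['c', 'a', 'e'] -> ['a', 'c', 'e']
'c': index 1 in ['a', 'c', 'e'] -> ['c', 'a', 'e']
'e': index 2 in ['c', 'a', 'e'] -> ['e', 'c', 'a']
'e': index 0 in ['e', 'c', 'a'] -> ['e', 'c', 'a']
'a': index 2 in ['e', 'c', 'a'] -> ['a', 'e', 'c']


Output: [0, 0, 1, 2, 1, 2, 1, 1, 1, 2, 0, 2]


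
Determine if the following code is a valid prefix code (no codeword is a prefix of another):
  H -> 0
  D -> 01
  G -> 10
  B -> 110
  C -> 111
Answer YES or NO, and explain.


Checking each pair (does one codeword prefix another?):
  H='0' vs D='01': prefix -- VIOLATION

NO -- this is NOT a valid prefix code. H (0) is a prefix of D (01).


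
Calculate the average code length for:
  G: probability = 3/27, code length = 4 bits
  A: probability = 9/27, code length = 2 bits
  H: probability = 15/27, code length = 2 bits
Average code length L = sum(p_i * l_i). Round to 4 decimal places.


Weighted contributions p_i * l_i:
  G: (3/27) * 4 = 12/27
  A: (9/27) * 2 = 18/27
  H: (15/27) * 2 = 30/27
Sum = (12 + 18 + 30)/27 = 60/27

L = 60/27 = 2.2222 bits/symbol


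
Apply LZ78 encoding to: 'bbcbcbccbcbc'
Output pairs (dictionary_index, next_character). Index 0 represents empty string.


LZ78 encoding steps:
Dictionary: {0: ''}
Step 1: w='' (idx 0), next='b' -> output (0, 'b'), add 'b' as idx 1
Step 2: w='b' (idx 1), next='c' -> output (1, 'c'), add 'bc' as idx 2
Step 3: w='bc' (idx 2), next='b' -> output (2, 'b'), add 'bcb' as idx 3
Step 4: w='' (idx 0), next='c' -> output (0, 'c'), add 'c' as idx 4
Step 5: w='c' (idx 4), next='b' -> output (4, 'b'), add 'cb' as idx 5
Step 6: w='cb' (idx 5), next='c' -> output (5, 'c'), add 'cbc' as idx 6


Encoded: [(0, 'b'), (1, 'c'), (2, 'b'), (0, 'c'), (4, 'b'), (5, 'c')]


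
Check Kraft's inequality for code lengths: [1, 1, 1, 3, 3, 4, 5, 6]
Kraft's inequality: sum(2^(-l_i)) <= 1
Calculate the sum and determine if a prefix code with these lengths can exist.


Sum = 2^(-1) + 2^(-1) + 2^(-1) + 2^(-3) + 2^(-3) + 2^(-4) + 2^(-5) + 2^(-6)
    = 0.5 + 0.5 + 0.5 + 0.125 + 0.125 + 0.0625 + 0.03125 + 0.015625
    = 119/64 = 1.859375
Since 1.859375 > 1, Kraft's inequality is NOT satisfied.
A prefix code with these lengths CANNOT exist.

Kraft sum = 1.859375. Not satisfied.


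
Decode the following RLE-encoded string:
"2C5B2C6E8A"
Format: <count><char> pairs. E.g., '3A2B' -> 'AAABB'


Expanding each <count><char> pair:
  2C -> 'CC'
  5B -> 'BBBBB'
  2C -> 'CC'
  6E -> 'EEEEEE'
  8A -> 'AAAAAAAA'

Decoded = CCBBBBBCCEEEEEEAAAAAAAA


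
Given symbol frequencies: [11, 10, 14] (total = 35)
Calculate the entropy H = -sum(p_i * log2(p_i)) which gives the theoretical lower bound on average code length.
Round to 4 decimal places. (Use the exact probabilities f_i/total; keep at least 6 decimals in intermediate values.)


Per-symbol terms -p_i * log2(p_i) with p_i = f_i/35:
  p = 11/35 = 0.314286: log2(p) = -1.669851, -p*log2(p) = 0.524810
  p = 10/35 = 0.285714: log2(p) = -1.807355, -p*log2(p) = 0.516387
  p = 14/35 = 0.400000: log2(p) = -1.321928, -p*log2(p) = 0.528771
H = 0.524810 + 0.516387 + 0.528771 = 1.569968

H = 1.57 bits/symbol


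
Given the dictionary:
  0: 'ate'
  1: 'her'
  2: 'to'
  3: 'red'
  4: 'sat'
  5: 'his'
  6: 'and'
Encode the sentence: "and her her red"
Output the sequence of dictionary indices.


Look up each word in the dictionary:
  'and' -> 6
  'her' -> 1
  'her' -> 1
  'red' -> 3

Encoded: [6, 1, 1, 3]


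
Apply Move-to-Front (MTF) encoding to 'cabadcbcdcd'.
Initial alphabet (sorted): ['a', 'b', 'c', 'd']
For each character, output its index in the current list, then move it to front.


MTF encoding:
'c': index 2 in ['a', 'b', 'c', 'd'] -> ['c', 'a', 'b', 'd']
'a': index 1 in ['c', 'a', 'b', 'd'] -> ['a', 'c', 'b', 'd']
'b': index 2 in ['a', 'c', 'b', 'd'] -> ['b', 'a', 'c', 'd']
'a': index 1 in ['b', 'a', 'c', 'd'] -> ['a', 'b', 'c', 'd']
'd': index 3 in ['a', 'b', 'c', 'd'] -> ['d', 'a', 'b', 'c']
'c': index 3 in ['d', 'a', 'b', 'c'] -> ['c', 'd', 'a', 'b']
'b': index 3 in ['c', 'd', 'a', 'b'] -> ['b', 'c', 'd', 'a']
'c': index 1 in ['b', 'c', 'd', 'a'] -> ['c', 'b', 'd', 'a']
'd': index 2 in ['c', 'b', 'd', 'a'] -> ['d', 'c', 'b', 'a']
'c': index 1 in ['d', 'c', 'b', 'a'] -> ['c', 'd', 'b', 'a']
'd': index 1 in ['c', 'd', 'b', 'a'] -> ['d', 'c', 'b', 'a']


Output: [2, 1, 2, 1, 3, 3, 3, 1, 2, 1, 1]


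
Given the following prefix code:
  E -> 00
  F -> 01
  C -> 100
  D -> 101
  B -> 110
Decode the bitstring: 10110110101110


Decoding step by step:
Bits 101 -> D
Bits 101 -> D
Bits 101 -> D
Bits 01 -> F
Bits 110 -> B


Decoded message: DDDFB


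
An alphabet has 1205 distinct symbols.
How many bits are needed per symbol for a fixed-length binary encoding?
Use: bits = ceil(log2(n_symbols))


log2(1205) = 10.2348
Bracket: 2^10 = 1024 < 1205 <= 2^11 = 2048
So ceil(log2(1205)) = 11

bits = ceil(log2(1205)) = ceil(10.2348) = 11 bits


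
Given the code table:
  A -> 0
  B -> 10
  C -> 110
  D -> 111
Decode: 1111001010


Decoding:
111 -> D
10 -> B
0 -> A
10 -> B
10 -> B


Result: DBABB


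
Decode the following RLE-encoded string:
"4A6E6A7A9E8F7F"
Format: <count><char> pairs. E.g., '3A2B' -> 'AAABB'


Expanding each <count><char> pair:
  4A -> 'AAAA'
  6E -> 'EEEEEE'
  6A -> 'AAAAAA'
  7A -> 'AAAAAAA'
  9E -> 'EEEEEEEEE'
  8F -> 'FFFFFFFF'
  7F -> 'FFFFFFF'

Decoded = AAAAEEEEEEAAAAAAAAAAAAAEEEEEEEEEFFFFFFFFFFFFFFF


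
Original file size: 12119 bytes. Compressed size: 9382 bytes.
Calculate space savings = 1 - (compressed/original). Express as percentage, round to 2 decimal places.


ratio = compressed/original = 9382/12119 = 0.774156
savings = 1 - ratio = 1 - 0.774156 = 0.225844
as a percentage: 0.225844 * 100 = 22.58%

Space savings = 1 - 9382/12119 = 22.58%


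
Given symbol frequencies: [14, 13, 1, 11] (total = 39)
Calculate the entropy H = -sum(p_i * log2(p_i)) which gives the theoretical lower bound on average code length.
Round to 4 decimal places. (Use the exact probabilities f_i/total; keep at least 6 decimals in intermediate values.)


Per-symbol terms -p_i * log2(p_i) with p_i = f_i/39:
  p = 14/39 = 0.358974: log2(p) = -1.478047, -p*log2(p) = 0.530581
  p = 13/39 = 0.333333: log2(p) = -1.584963, -p*log2(p) = 0.528321
  p = 1/39 = 0.025641: log2(p) = -5.285402, -p*log2(p) = 0.135523
  p = 11/39 = 0.282051: log2(p) = -1.825971, -p*log2(p) = 0.515017
H = 0.530581 + 0.528321 + 0.135523 + 0.515017 = 1.709442

H = 1.7094 bits/symbol


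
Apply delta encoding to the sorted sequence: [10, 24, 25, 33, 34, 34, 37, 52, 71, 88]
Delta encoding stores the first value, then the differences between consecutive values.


First value: 10
Deltas:
  24 - 10 = 14
  25 - 24 = 1
  33 - 25 = 8
  34 - 33 = 1
  34 - 34 = 0
  37 - 34 = 3
  52 - 37 = 15
  71 - 52 = 19
  88 - 71 = 17


Delta encoded: [10, 14, 1, 8, 1, 0, 3, 15, 19, 17]


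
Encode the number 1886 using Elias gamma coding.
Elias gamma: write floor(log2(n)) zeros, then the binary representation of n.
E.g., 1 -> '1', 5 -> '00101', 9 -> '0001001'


num_bits = floor(log2(1886)) + 1 = 11
leading_zeros = num_bits - 1 = 10
binary(1886) = 11101011110

Elias gamma(1886) = '0000000000' + '11101011110' = 000000000011101011110 (21 bits)


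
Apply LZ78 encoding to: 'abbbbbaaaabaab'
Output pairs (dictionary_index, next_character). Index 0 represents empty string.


LZ78 encoding steps:
Dictionary: {0: ''}
Step 1: w='' (idx 0), next='a' -> output (0, 'a'), add 'a' as idx 1
Step 2: w='' (idx 0), next='b' -> output (0, 'b'), add 'b' as idx 2
Step 3: w='b' (idx 2), next='b' -> output (2, 'b'), add 'bb' as idx 3
Step 4: w='bb' (idx 3), next='a' -> output (3, 'a'), add 'bba' as idx 4
Step 5: w='a' (idx 1), next='a' -> output (1, 'a'), add 'aa' as idx 5
Step 6: w='a' (idx 1), next='b' -> output (1, 'b'), add 'ab' as idx 6
Step 7: w='aa' (idx 5), next='b' -> output (5, 'b'), add 'aab' as idx 7


Encoded: [(0, 'a'), (0, 'b'), (2, 'b'), (3, 'a'), (1, 'a'), (1, 'b'), (5, 'b')]


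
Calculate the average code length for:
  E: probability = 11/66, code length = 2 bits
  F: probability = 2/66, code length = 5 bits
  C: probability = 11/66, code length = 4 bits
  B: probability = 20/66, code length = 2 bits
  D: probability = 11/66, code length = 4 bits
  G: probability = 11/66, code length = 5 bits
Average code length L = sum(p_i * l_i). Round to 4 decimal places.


Weighted contributions p_i * l_i:
  E: (11/66) * 2 = 22/66
  F: (2/66) * 5 = 10/66
  C: (11/66) * 4 = 44/66
  B: (20/66) * 2 = 40/66
  D: (11/66) * 4 = 44/66
  G: (11/66) * 5 = 55/66
Sum = (22 + 10 + 44 + 40 + 44 + 55)/66 = 215/66

L = 215/66 = 3.2576 bits/symbol


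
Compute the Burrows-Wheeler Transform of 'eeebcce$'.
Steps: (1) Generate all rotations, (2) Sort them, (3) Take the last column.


Rotations (sorted):
  0: $eeebcce -> last char: e
  1: bcce$eee -> last char: e
  2: cce$eeeb -> last char: b
  3: ce$eeebc -> last char: c
  4: e$eeebcc -> last char: c
  5: ebcce$ee -> last char: e
  6: eebcce$e -> last char: e
  7: eeebcce$ -> last char: $


BWT = eebccee$


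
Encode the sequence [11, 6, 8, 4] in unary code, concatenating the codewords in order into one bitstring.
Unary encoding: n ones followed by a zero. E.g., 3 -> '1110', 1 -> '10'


Encode each number as n ones followed by a terminating 0:
  11 -> 111111111110 (12 bits)
  6 -> 1111110 (7 bits)
  8 -> 111111110 (9 bits)
  4 -> 11110 (5 bits)
Total length = 12 + 7 + 9 + 5 = 33 bits.

Unary([11, 6, 8, 4]) = 111111111110111111011111111011110 (33 bits)


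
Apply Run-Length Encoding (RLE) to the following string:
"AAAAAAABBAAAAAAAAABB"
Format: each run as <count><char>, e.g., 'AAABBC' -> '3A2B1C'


Scanning runs left to right:
  i=0: run of 'A' x 7 -> '7A'
  i=7: run of 'B' x 2 -> '2B'
  i=9: run of 'A' x 9 -> '9A'
  i=18: run of 'B' x 2 -> '2B'

RLE = 7A2B9A2B


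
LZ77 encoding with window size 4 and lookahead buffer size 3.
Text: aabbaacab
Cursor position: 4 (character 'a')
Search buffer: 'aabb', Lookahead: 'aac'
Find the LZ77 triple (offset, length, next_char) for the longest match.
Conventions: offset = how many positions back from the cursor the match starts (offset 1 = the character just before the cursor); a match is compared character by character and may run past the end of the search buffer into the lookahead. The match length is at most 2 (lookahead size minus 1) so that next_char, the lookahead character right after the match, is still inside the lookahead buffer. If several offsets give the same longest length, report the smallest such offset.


Try each offset into the search buffer:
  offset=1 (pos 3, char 'b'): match length 0
  offset=2 (pos 2, char 'b'): match length 0
  offset=3 (pos 1, char 'a'): match length 1
  offset=4 (pos 0, char 'a'): match length 2
Longest match has length 2 at offset 4.
next_char = character at position 4 + 2 = 6 -> 'c'

Best match: offset=4, length=2 (matching 'aa' starting at position 0)
LZ77 triple: (4, 2, 'c')


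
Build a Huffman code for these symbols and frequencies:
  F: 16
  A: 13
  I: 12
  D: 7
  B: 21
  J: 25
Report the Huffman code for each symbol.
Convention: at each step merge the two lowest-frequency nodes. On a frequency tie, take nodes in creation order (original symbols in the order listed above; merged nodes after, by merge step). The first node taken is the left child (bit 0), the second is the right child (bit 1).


Huffman tree construction:
Step 1: Merge D(7) + I(12) = 19
Step 2: Merge A(13) + F(16) = 29
Step 3: Merge (D+I)(19) + B(21) = 40
Step 4: Merge J(25) + (A+F)(29) = 54
Step 5: Merge ((D+I)+B)(40) + (J+(A+F))(54) = 94
Read each symbol's code off the tree from the root (left child = 0, right child = 1).

Codes:
  F: 111 (length 3)
  A: 110 (length 3)
  I: 001 (length 3)
  D: 000 (length 3)
  B: 01 (length 2)
  J: 10 (length 2)
Average code length: 236/94 = 2.5106 bits/symbol


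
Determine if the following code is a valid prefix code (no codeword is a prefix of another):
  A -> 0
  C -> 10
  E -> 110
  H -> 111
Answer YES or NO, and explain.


Checking each pair (does one codeword prefix another?):
  A='0' vs C='10': no prefix
  A='0' vs E='110': no prefix
  A='0' vs H='111': no prefix
  C='10' vs A='0': no prefix
  C='10' vs E='110': no prefix
  C='10' vs H='111': no prefix
  E='110' vs A='0': no prefix
  E='110' vs C='10': no prefix
  E='110' vs H='111': no prefix
  H='111' vs A='0': no prefix
  H='111' vs C='10': no prefix
  H='111' vs E='110': no prefix
No violation found over all pairs.

YES -- this is a valid prefix code. No codeword is a prefix of any other codeword.


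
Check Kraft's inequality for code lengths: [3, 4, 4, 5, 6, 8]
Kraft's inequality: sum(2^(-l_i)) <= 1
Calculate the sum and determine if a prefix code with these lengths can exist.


Sum = 2^(-3) + 2^(-4) + 2^(-4) + 2^(-5) + 2^(-6) + 2^(-8)
    = 0.125 + 0.0625 + 0.0625 + 0.03125 + 0.015625 + 0.00390625
    = 77/256 = 0.30078125
Since 0.30078125 <= 1, Kraft's inequality IS satisfied.
A prefix code with these lengths CAN exist.

Kraft sum = 0.30078125. Satisfied.


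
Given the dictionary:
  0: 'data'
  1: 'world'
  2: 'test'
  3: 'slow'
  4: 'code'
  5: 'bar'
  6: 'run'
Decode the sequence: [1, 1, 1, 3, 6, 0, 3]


Look up each index in the dictionary:
  1 -> 'world'
  1 -> 'world'
  1 -> 'world'
  3 -> 'slow'
  6 -> 'run'
  0 -> 'data'
  3 -> 'slow'

Decoded: "world world world slow run data slow"


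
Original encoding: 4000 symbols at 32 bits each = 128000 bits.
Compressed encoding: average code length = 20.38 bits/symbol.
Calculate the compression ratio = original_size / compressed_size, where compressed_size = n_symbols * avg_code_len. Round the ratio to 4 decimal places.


original_size = n_symbols * orig_bits = 4000 * 32 = 128000 bits
compressed_size = n_symbols * avg_code_len = 4000 * 20.38 = 81520.0 bits
ratio = original_size / compressed_size = 128000 / 81520.0 = 1.5702

Compression ratio = 1.5702


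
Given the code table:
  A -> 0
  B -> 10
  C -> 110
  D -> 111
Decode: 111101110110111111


Decoding:
111 -> D
10 -> B
111 -> D
0 -> A
110 -> C
111 -> D
111 -> D


Result: DBDACDD


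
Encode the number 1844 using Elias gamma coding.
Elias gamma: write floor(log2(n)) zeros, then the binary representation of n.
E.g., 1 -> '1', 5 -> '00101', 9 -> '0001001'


num_bits = floor(log2(1844)) + 1 = 11
leading_zeros = num_bits - 1 = 10
binary(1844) = 11100110100

Elias gamma(1844) = '0000000000' + '11100110100' = 000000000011100110100 (21 bits)


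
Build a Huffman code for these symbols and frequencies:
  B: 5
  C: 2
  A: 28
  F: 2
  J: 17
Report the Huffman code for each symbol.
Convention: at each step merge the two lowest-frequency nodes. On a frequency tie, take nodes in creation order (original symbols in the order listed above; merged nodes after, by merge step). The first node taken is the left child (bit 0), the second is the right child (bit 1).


Huffman tree construction:
Step 1: Merge C(2) + F(2) = 4
Step 2: Merge (C+F)(4) + B(5) = 9
Step 3: Merge ((C+F)+B)(9) + J(17) = 26
Step 4: Merge (((C+F)+B)+J)(26) + A(28) = 54
Read each symbol's code off the tree from the root (left child = 0, right child = 1).

Codes:
  B: 001 (length 3)
  C: 0000 (length 4)
  A: 1 (length 1)
  F: 0001 (length 4)
  J: 01 (length 2)
Average code length: 93/54 = 1.7222 bits/symbol


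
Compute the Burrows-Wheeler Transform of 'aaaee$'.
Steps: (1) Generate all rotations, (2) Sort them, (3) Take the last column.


Rotations (sorted):
  0: $aaaee -> last char: e
  1: aaaee$ -> last char: $
  2: aaee$a -> last char: a
  3: aee$aa -> last char: a
  4: e$aaae -> last char: e
  5: ee$aaa -> last char: a


BWT = e$aaea


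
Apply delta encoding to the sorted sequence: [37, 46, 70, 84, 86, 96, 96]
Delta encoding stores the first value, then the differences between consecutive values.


First value: 37
Deltas:
  46 - 37 = 9
  70 - 46 = 24
  84 - 70 = 14
  86 - 84 = 2
  96 - 86 = 10
  96 - 96 = 0


Delta encoded: [37, 9, 24, 14, 2, 10, 0]


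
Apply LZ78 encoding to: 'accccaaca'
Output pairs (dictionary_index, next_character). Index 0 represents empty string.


LZ78 encoding steps:
Dictionary: {0: ''}
Step 1: w='' (idx 0), next='a' -> output (0, 'a'), add 'a' as idx 1
Step 2: w='' (idx 0), next='c' -> output (0, 'c'), add 'c' as idx 2
Step 3: w='c' (idx 2), next='c' -> output (2, 'c'), add 'cc' as idx 3
Step 4: w='c' (idx 2), next='a' -> output (2, 'a'), add 'ca' as idx 4
Step 5: w='a' (idx 1), next='c' -> output (1, 'c'), add 'ac' as idx 5
Step 6: w='a' (idx 1), end of input -> output (1, '')


Encoded: [(0, 'a'), (0, 'c'), (2, 'c'), (2, 'a'), (1, 'c'), (1, '')]


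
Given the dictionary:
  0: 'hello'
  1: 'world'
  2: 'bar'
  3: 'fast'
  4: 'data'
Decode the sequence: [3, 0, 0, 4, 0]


Look up each index in the dictionary:
  3 -> 'fast'
  0 -> 'hello'
  0 -> 'hello'
  4 -> 'data'
  0 -> 'hello'

Decoded: "fast hello hello data hello"


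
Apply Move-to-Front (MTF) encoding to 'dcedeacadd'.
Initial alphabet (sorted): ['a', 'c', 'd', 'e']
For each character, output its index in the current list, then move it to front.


MTF encoding:
'd': index 2 in ['a', 'c', 'd', 'e'] -> ['d', 'a', 'c', 'e']
'c': index 2 in ['d', 'a', 'c', 'e'] -> ['c', 'd', 'a', 'e']
'e': index 3 in ['c', 'd', 'a', 'e'] -> ['e', 'c', 'd', 'a']
'd': index 2 in ['e', 'c', 'd', 'a'] -> ['d', 'e', 'c', 'a']
'e': index 1 in ['d', 'e', 'c', 'a'] -> ['e', 'd', 'c', 'a']
'a': index 3 in ['e', 'd', 'c', 'a'] -> ['a', 'e', 'd', 'c']
'c': index 3 in ['a', 'e', 'd', 'c'] -> ['c', 'a', 'e', 'd']
'a': index 1 in ['c', 'a', 'e', 'd'] -> ['a', 'c', 'e', 'd']
'd': index 3 in ['a', 'c', 'e', 'd'] -> ['d', 'a', 'c', 'e']
'd': index 0 in ['d', 'a', 'c', 'e'] -> ['d', 'a', 'c', 'e']


Output: [2, 2, 3, 2, 1, 3, 3, 1, 3, 0]


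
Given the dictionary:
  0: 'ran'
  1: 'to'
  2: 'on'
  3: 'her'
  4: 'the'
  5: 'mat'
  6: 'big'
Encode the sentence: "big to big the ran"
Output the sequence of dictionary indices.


Look up each word in the dictionary:
  'big' -> 6
  'to' -> 1
  'big' -> 6
  'the' -> 4
  'ran' -> 0

Encoded: [6, 1, 6, 4, 0]


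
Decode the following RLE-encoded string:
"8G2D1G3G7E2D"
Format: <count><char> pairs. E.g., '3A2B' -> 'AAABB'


Expanding each <count><char> pair:
  8G -> 'GGGGGGGG'
  2D -> 'DD'
  1G -> 'G'
  3G -> 'GGG'
  7E -> 'EEEEEEE'
  2D -> 'DD'

Decoded = GGGGGGGGDDGGGGEEEEEEEDD


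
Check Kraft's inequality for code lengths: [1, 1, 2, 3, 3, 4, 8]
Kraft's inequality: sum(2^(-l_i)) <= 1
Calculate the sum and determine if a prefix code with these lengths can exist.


Sum = 2^(-1) + 2^(-1) + 2^(-2) + 2^(-3) + 2^(-3) + 2^(-4) + 2^(-8)
    = 0.5 + 0.5 + 0.25 + 0.125 + 0.125 + 0.0625 + 0.00390625
    = 401/256 = 1.56640625
Since 1.56640625 > 1, Kraft's inequality is NOT satisfied.
A prefix code with these lengths CANNOT exist.

Kraft sum = 1.56640625. Not satisfied.


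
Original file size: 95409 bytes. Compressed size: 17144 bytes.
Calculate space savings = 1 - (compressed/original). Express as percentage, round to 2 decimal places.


ratio = compressed/original = 17144/95409 = 0.17969
savings = 1 - ratio = 1 - 0.17969 = 0.82031
as a percentage: 0.82031 * 100 = 82.03%

Space savings = 1 - 17144/95409 = 82.03%


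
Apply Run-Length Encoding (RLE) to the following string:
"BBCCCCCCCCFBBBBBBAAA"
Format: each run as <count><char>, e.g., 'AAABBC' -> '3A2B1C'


Scanning runs left to right:
  i=0: run of 'B' x 2 -> '2B'
  i=2: run of 'C' x 8 -> '8C'
  i=10: run of 'F' x 1 -> '1F'
  i=11: run of 'B' x 6 -> '6B'
  i=17: run of 'A' x 3 -> '3A'

RLE = 2B8C1F6B3A


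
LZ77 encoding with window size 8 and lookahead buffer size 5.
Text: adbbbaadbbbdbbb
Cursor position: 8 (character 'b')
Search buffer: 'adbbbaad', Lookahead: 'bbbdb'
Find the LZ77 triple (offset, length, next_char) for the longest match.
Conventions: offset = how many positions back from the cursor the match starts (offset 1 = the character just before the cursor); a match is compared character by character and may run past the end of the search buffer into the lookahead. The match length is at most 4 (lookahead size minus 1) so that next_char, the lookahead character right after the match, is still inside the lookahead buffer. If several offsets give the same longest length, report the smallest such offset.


Try each offset into the search buffer:
  offset=1 (pos 7, char 'd'): match length 0
  offset=2 (pos 6, char 'a'): match length 0
  offset=3 (pos 5, char 'a'): match length 0
  offset=4 (pos 4, char 'b'): match length 1
  offset=5 (pos 3, char 'b'): match length 2
  offset=6 (pos 2, char 'b'): match length 3
  offset=7 (pos 1, char 'd'): match length 0
  offset=8 (pos 0, char 'a'): match length 0
Longest match has length 3 at offset 6.
next_char = character at position 8 + 3 = 11 -> 'd'

Best match: offset=6, length=3 (matching 'bbb' starting at position 2)
LZ77 triple: (6, 3, 'd')


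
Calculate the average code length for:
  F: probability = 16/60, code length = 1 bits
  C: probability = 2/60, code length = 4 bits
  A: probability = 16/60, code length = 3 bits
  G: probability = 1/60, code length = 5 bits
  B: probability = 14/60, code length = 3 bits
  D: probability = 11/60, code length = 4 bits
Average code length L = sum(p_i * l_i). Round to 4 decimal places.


Weighted contributions p_i * l_i:
  F: (16/60) * 1 = 16/60
  C: (2/60) * 4 = 8/60
  A: (16/60) * 3 = 48/60
  G: (1/60) * 5 = 5/60
  B: (14/60) * 3 = 42/60
  D: (11/60) * 4 = 44/60
Sum = (16 + 8 + 48 + 5 + 42 + 44)/60 = 163/60

L = 163/60 = 2.7167 bits/symbol


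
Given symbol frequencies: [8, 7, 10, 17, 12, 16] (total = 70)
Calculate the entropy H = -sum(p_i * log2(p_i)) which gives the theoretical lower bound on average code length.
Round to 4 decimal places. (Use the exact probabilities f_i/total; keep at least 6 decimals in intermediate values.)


Per-symbol terms -p_i * log2(p_i) with p_i = f_i/70:
  p = 8/70 = 0.114286: log2(p) = -3.129283, -p*log2(p) = 0.357632
  p = 7/70 = 0.100000: log2(p) = -3.321928, -p*log2(p) = 0.332193
  p = 10/70 = 0.142857: log2(p) = -2.807355, -p*log2(p) = 0.401051
  p = 17/70 = 0.242857: log2(p) = -2.041820, -p*log2(p) = 0.495871
  p = 12/70 = 0.171429: log2(p) = -2.544321, -p*log2(p) = 0.436169
  p = 16/70 = 0.228571: log2(p) = -2.129283, -p*log2(p) = 0.486693
H = 0.357632 + 0.332193 + 0.401051 + 0.495871 + 0.436169 + 0.486693 = 2.509609

H = 2.5096 bits/symbol


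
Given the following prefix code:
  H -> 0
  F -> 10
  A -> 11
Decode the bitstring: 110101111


Decoding step by step:
Bits 11 -> A
Bits 0 -> H
Bits 10 -> F
Bits 11 -> A
Bits 11 -> A


Decoded message: AHFAA


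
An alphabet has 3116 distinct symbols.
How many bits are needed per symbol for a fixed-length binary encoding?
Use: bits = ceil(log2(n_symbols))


log2(3116) = 11.6055
Bracket: 2^11 = 2048 < 3116 <= 2^12 = 4096
So ceil(log2(3116)) = 12

bits = ceil(log2(3116)) = ceil(11.6055) = 12 bits


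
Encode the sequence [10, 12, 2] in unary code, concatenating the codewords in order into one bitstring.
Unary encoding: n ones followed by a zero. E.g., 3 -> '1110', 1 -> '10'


Encode each number as n ones followed by a terminating 0:
  10 -> 11111111110 (11 bits)
  12 -> 1111111111110 (13 bits)
  2 -> 110 (3 bits)
Total length = 11 + 13 + 3 = 27 bits.

Unary([10, 12, 2]) = 111111111101111111111110110 (27 bits)


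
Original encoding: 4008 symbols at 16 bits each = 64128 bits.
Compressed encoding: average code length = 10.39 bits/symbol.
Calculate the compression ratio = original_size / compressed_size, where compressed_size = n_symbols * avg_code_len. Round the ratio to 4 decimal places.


original_size = n_symbols * orig_bits = 4008 * 16 = 64128 bits
compressed_size = n_symbols * avg_code_len = 4008 * 10.39 = 41643.12 bits
ratio = original_size / compressed_size = 64128 / 41643.12 = 1.5399

Compression ratio = 1.5399
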